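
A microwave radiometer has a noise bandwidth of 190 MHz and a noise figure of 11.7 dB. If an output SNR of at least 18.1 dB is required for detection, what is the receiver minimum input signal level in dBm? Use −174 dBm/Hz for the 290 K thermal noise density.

−61.4 dBm

Sensitivity = −174 + 10 log₁₀(B) + NF + SNR_min
= −174 + 82.79 + 11.7 + 18.1
= −61.41 dBm → −61.4 dBm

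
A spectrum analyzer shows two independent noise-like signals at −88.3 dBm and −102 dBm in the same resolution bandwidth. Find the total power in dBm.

Convert to linear, add, convert back:
P₁ = 1.48×10⁻¹² W, P₂ = 6.31×10⁻¹⁴ W
P_tot = 1.54×10⁻¹² W → 10 log₁₀(P_tot / 10⁻³) = −88.1 dBm

−88.1 dBm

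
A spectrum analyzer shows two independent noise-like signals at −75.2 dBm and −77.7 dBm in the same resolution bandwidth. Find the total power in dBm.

−73.3 dBm

Convert to linear, add, convert back:
P₁ = 3.02×10⁻¹¹ W, P₂ = 1.70×10⁻¹¹ W
P_tot = 4.72×10⁻¹¹ W → 10 log₁₀(P_tot / 10⁻³) = −73.3 dBm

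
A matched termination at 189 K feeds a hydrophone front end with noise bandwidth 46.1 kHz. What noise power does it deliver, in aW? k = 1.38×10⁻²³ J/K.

P_n = kTB = 1.38×10⁻²³ × 189 × 4.61×10⁴ = 1.20×10⁻¹⁶ W = 120 aW

120 aW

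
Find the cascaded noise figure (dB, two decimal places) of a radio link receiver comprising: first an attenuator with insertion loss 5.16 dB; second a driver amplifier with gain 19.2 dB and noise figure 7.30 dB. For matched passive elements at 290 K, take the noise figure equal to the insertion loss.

12.46 dB

Convert to linear (a loss of L dB is a gain of −L dB): F_i = 10^(NF_i/10), G_i = 10^(G_i,dB/10)
  Stage 1: F_1 = 10^(5.16/10) = 3.281, G_1 = 10^(−5.16/10) = 0.3048
  Stage 2: F_2 = 10^(7.30/10) = 5.370, G_2 = 10^(19.2/10) = 83.18
Friis cascade:
  F = 3.281 + (5.370 − 1)/0.3048 = 17.62
NF = 10 log₁₀(17.62) = 12.46 dB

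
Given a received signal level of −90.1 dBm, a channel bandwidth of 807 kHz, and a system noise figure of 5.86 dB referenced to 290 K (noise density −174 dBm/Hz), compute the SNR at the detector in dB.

19.0 dB

Noise floor: N = −174 + 10 log₁₀(B) + NF
10 log₁₀(8.07×10⁵) = 59.07 dB
N = −174 + 59.07 + 5.86 = −109.07 dBm
SNR = P_sig − N = −90.1 − (−109.07) = 18.97 dB → 19.0 dB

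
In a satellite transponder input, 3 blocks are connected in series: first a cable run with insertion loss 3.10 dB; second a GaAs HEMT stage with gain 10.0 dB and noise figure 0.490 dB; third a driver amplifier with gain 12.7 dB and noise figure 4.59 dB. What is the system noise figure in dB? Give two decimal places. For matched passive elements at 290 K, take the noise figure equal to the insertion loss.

Convert to linear (a loss of L dB is a gain of −L dB): F_i = 10^(NF_i/10), G_i = 10^(G_i,dB/10)
  Stage 1: F_1 = 10^(3.10/10) = 2.042, G_1 = 10^(−3.10/10) = 0.4898
  Stage 2: F_2 = 10^(0.490/10) = 1.119, G_2 = 10^(10.0/10) = 10.00
  Stage 3: F_3 = 10^(4.59/10) = 2.877, G_3 = 10^(12.7/10) = 18.62
Friis cascade:
  F = 2.042 + (1.119 − 1)/0.4898 + (2.877 − 1)/4.898 = 2.669
NF = 10 log₁₀(2.669) = 4.26 dB

4.26 dB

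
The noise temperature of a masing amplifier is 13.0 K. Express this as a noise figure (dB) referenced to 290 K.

0.190 dB

F = 1 + T_e/T₀ = 1 + 13.0/290 = 1.04483
NF = 10 log₁₀(1.04483) = 0.190 dB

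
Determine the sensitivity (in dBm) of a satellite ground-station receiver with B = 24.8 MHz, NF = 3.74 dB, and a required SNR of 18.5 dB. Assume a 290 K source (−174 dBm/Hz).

−77.8 dBm

Sensitivity = −174 + 10 log₁₀(B) + NF + SNR_min
= −174 + 73.94 + 3.74 + 18.5
= −77.82 dBm → −77.8 dBm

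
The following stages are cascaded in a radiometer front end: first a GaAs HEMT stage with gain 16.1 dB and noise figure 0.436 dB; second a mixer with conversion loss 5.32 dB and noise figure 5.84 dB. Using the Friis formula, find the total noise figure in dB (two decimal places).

Convert to linear (a loss of L dB is a gain of −L dB): F_i = 10^(NF_i/10), G_i = 10^(G_i,dB/10)
  Stage 1: F_1 = 10^(0.436/10) = 1.106, G_1 = 10^(16.1/10) = 40.74
  Stage 2: F_2 = 10^(5.84/10) = 3.837, G_2 = 10^(−5.32/10) = 0.2938
Friis cascade:
  F = 1.106 + (3.837 − 1)/40.74 = 1.175
NF = 10 log₁₀(1.175) = 0.70 dB

0.70 dB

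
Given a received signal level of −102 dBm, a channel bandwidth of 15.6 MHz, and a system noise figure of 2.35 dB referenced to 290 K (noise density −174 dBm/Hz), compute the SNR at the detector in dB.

Noise floor: N = −174 + 10 log₁₀(B) + NF
10 log₁₀(1.56×10⁷) = 71.93 dB
N = −174 + 71.93 + 2.35 = −99.72 dBm
SNR = P_sig − N = −102 − (−99.72) = −2.28 dB → −2.3 dB

−2.3 dB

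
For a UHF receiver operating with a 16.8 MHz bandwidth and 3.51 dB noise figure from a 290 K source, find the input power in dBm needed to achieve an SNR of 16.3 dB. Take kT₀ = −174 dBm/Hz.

−81.9 dBm

Sensitivity = −174 + 10 log₁₀(B) + NF + SNR_min
= −174 + 72.25 + 3.51 + 16.3
= −81.94 dBm → −81.9 dBm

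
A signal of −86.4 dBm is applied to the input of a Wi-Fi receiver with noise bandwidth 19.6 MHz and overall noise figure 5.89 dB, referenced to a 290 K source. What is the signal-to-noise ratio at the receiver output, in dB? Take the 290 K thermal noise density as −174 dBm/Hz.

Noise floor: N = −174 + 10 log₁₀(B) + NF
10 log₁₀(1.96×10⁷) = 72.92 dB
N = −174 + 72.92 + 5.89 = −95.19 dBm
SNR = P_sig − N = −86.4 − (−95.19) = 8.79 dB → 8.8 dB

8.8 dB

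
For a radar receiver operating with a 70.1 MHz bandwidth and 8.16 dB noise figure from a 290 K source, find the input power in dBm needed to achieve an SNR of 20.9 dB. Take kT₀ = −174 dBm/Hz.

Sensitivity = −174 + 10 log₁₀(B) + NF + SNR_min
= −174 + 78.46 + 8.16 + 20.9
= −66.48 dBm → −66.5 dBm

−66.5 dBm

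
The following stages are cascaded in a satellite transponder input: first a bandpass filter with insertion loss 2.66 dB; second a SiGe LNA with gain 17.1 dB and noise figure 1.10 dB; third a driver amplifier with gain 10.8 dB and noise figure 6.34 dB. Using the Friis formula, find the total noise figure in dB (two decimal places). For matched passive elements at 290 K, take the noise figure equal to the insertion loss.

Convert to linear (a loss of L dB is a gain of −L dB): F_i = 10^(NF_i/10), G_i = 10^(G_i,dB/10)
  Stage 1: F_1 = 10^(2.66/10) = 1.845, G_1 = 10^(−2.66/10) = 0.5420
  Stage 2: F_2 = 10^(1.10/10) = 1.288, G_2 = 10^(17.1/10) = 51.29
  Stage 3: F_3 = 10^(6.34/10) = 4.305, G_3 = 10^(10.8/10) = 12.02
Friis cascade:
  F = 1.845 + (1.288 − 1)/0.5420 + (4.305 − 1)/27.80 = 2.496
NF = 10 log₁₀(2.496) = 3.97 dB

3.97 dB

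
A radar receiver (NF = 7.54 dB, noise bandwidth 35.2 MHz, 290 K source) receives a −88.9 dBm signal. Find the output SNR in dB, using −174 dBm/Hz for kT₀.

2.1 dB

Noise floor: N = −174 + 10 log₁₀(B) + NF
10 log₁₀(3.52×10⁷) = 75.47 dB
N = −174 + 75.47 + 7.54 = −90.99 dBm
SNR = P_sig − N = −88.9 − (−90.99) = 2.09 dB → 2.1 dB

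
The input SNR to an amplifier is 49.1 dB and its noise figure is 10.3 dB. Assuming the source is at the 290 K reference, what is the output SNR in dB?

38.8 dB

By definition F = SNR_in/SNR_out, so in dB: SNR_out = SNR_in − NF
SNR_out = 49.1 − 10.3 = 38.8 dB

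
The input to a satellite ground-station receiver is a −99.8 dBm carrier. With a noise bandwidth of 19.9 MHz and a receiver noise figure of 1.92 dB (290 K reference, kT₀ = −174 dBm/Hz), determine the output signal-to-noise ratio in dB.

Noise floor: N = −174 + 10 log₁₀(B) + NF
10 log₁₀(1.99×10⁷) = 72.99 dB
N = −174 + 72.99 + 1.92 = −99.09 dBm
SNR = P_sig − N = −99.8 − (−99.09) = −0.71 dB → −0.7 dB

−0.7 dB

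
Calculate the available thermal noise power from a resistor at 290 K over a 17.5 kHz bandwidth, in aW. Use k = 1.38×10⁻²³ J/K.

70.0 aW

P_n = kTB = 1.38×10⁻²³ × 290 × 1.75×10⁴ = 7.00×10⁻¹⁷ W = 70.0 aW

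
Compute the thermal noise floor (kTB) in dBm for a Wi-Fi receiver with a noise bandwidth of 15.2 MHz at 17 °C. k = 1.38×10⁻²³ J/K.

−102.2 dBm

T = 17 °C + 273.15 = 290.15 K
P_n = kTB = 1.38×10⁻²³ × 290.15 × 1.52×10⁷ = 6.09×10⁻¹⁴ W
In dBm: 10 log₁₀(6.09×10⁻¹⁴ / 10⁻³) = −102.2 dBm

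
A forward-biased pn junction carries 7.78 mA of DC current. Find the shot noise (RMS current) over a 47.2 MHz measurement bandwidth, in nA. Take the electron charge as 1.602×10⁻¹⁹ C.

I_n = √(2qI·B)
2qI·B = 2 × 1.602×10⁻¹⁹ × 7.78×10⁻³ × 4.72×10⁷ = 1.18×10⁻¹³ A²
I_n = √(1.18×10⁻¹³) = 3.43×10⁻⁷ A = 343 nA

343 nA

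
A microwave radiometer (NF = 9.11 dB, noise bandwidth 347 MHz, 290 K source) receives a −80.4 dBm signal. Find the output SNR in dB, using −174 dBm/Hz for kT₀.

−0.9 dB

Noise floor: N = −174 + 10 log₁₀(B) + NF
10 log₁₀(3.47×10⁸) = 85.4 dB
N = −174 + 85.4 + 9.11 = −79.49 dBm
SNR = P_sig − N = −80.4 − (−79.49) = −0.91 dB → −0.9 dB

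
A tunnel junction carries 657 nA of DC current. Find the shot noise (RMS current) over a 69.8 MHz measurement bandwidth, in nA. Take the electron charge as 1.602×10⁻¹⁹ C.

I_n = √(2qI·B)
2qI·B = 2 × 1.602×10⁻¹⁹ × 6.57×10⁻⁷ × 6.98×10⁷ = 1.47×10⁻¹⁷ A²
I_n = √(1.47×10⁻¹⁷) = 3.83×10⁻⁹ A = 3.83 nA

3.83 nA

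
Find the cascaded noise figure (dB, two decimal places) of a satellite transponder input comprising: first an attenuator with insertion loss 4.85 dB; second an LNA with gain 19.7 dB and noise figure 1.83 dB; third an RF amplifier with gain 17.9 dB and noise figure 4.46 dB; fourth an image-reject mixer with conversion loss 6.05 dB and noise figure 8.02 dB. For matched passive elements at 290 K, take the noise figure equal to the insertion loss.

6.74 dB

Convert to linear (a loss of L dB is a gain of −L dB): F_i = 10^(NF_i/10), G_i = 10^(G_i,dB/10)
  Stage 1: F_1 = 10^(4.85/10) = 3.055, G_1 = 10^(−4.85/10) = 0.3273
  Stage 2: F_2 = 10^(1.83/10) = 1.524, G_2 = 10^(19.7/10) = 93.33
  Stage 3: F_3 = 10^(4.46/10) = 2.793, G_3 = 10^(17.9/10) = 61.66
  Stage 4: F_4 = 10^(8.02/10) = 6.339, G_4 = 10^(−6.05/10) = 0.2483
Friis cascade:
  F = 3.055 + (1.524 − 1)/0.3273 + (2.793 − 1)/30.55 + (6.339 − 1)/1884 = 4.717
NF = 10 log₁₀(4.717) = 6.74 dB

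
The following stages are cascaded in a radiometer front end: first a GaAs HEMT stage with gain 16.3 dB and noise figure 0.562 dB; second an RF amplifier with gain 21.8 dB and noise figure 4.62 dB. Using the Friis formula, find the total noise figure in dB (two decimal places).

0.73 dB

Convert to linear (a loss of L dB is a gain of −L dB): F_i = 10^(NF_i/10), G_i = 10^(G_i,dB/10)
  Stage 1: F_1 = 10^(0.562/10) = 1.138, G_1 = 10^(16.3/10) = 42.66
  Stage 2: F_2 = 10^(4.62/10) = 2.897, G_2 = 10^(21.8/10) = 151.4
Friis cascade:
  F = 1.138 + (2.897 − 1)/42.66 = 1.183
NF = 10 log₁₀(1.183) = 0.73 dB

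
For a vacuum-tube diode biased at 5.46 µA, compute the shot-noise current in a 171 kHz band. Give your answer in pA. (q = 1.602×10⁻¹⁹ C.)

547 pA

I_n = √(2qI·B)
2qI·B = 2 × 1.602×10⁻¹⁹ × 5.46×10⁻⁶ × 1.71×10⁵ = 2.99×10⁻¹⁹ A²
I_n = √(2.99×10⁻¹⁹) = 5.47×10⁻¹⁰ A = 547 pA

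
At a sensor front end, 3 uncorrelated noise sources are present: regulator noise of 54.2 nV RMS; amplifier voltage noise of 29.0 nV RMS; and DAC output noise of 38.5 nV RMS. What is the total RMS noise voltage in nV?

Uncorrelated sources add in power (mean-square): V_tot = √(ΣV_i²)
V_tot = √[(5.42×10⁻⁸)² + (2.90×10⁻⁸)² + (3.85×10⁻⁸)²] = 7.25×10⁻⁸ V = 72.5 nV

72.5 nV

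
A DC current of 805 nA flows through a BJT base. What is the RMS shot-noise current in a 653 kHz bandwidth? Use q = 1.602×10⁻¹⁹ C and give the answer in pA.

410 pA

I_n = √(2qI·B)
2qI·B = 2 × 1.602×10⁻¹⁹ × 8.05×10⁻⁷ × 6.53×10⁵ = 1.68×10⁻¹⁹ A²
I_n = √(1.68×10⁻¹⁹) = 4.10×10⁻¹⁰ A = 410 pA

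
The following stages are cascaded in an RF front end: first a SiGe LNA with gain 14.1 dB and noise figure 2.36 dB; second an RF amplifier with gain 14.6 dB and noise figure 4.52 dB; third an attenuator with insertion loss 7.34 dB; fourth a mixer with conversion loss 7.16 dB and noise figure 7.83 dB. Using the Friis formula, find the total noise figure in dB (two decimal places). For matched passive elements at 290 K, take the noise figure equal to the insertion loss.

2.64 dB

Convert to linear (a loss of L dB is a gain of −L dB): F_i = 10^(NF_i/10), G_i = 10^(G_i,dB/10)
  Stage 1: F_1 = 10^(2.36/10) = 1.722, G_1 = 10^(14.1/10) = 25.70
  Stage 2: F_2 = 10^(4.52/10) = 2.831, G_2 = 10^(14.6/10) = 28.84
  Stage 3: F_3 = 10^(7.34/10) = 5.420, G_3 = 10^(−7.34/10) = 0.1845
  Stage 4: F_4 = 10^(7.83/10) = 6.067, G_4 = 10^(−7.16/10) = 0.1923
Friis cascade:
  F = 1.722 + (2.831 − 1)/25.70 + (5.420 − 1)/741.3 + (6.067 − 1)/136.8 = 1.836
NF = 10 log₁₀(1.836) = 2.64 dB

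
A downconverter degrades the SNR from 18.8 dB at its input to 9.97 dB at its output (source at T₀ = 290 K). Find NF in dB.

NF (dB) = SNR_in(dB) − SNR_out(dB) when the source is at T₀
NF = 18.8 − 9.97 = 8.83 dB

8.83 dB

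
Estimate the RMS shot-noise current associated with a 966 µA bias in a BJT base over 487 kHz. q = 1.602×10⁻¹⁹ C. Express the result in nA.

12.3 nA

I_n = √(2qI·B)
2qI·B = 2 × 1.602×10⁻¹⁹ × 9.66×10⁻⁴ × 4.87×10⁵ = 1.51×10⁻¹⁶ A²
I_n = √(1.51×10⁻¹⁶) = 1.23×10⁻⁸ A = 12.3 nA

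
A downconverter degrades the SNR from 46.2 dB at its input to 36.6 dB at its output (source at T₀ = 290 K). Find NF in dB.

9.6 dB

NF (dB) = SNR_in(dB) − SNR_out(dB) when the source is at T₀
NF = 46.2 − 36.6 = 9.6 dB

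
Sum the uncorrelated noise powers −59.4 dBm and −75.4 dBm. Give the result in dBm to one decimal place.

−59.3 dBm

Convert to linear, add, convert back:
P₁ = 1.15×10⁻⁹ W, P₂ = 2.88×10⁻¹¹ W
P_tot = 1.18×10⁻⁹ W → 10 log₁₀(P_tot / 10⁻³) = −59.3 dBm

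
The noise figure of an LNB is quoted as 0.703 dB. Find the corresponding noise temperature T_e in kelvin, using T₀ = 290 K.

F = 10^(0.703/10) = 1.17571
T_e = (F − 1)·T₀ = (1.17571 − 1) × 290 = 51.0 K

51.0 K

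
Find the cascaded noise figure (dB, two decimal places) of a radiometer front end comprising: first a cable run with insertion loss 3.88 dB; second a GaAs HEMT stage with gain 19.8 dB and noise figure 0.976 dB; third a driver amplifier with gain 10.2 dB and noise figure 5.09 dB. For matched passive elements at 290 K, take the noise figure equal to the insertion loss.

Convert to linear (a loss of L dB is a gain of −L dB): F_i = 10^(NF_i/10), G_i = 10^(G_i,dB/10)
  Stage 1: F_1 = 10^(3.88/10) = 2.443, G_1 = 10^(−3.88/10) = 0.4093
  Stage 2: F_2 = 10^(0.976/10) = 1.252, G_2 = 10^(19.8/10) = 95.50
  Stage 3: F_3 = 10^(5.09/10) = 3.228, G_3 = 10^(10.2/10) = 10.47
Friis cascade:
  F = 2.443 + (1.252 − 1)/0.4093 + (3.228 − 1)/39.08 = 3.116
NF = 10 log₁₀(3.116) = 4.94 dB

4.94 dB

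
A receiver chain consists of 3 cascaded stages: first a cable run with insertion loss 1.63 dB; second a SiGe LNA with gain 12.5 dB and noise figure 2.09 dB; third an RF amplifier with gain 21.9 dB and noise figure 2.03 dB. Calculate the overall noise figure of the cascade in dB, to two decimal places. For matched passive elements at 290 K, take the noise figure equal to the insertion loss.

Convert to linear (a loss of L dB is a gain of −L dB): F_i = 10^(NF_i/10), G_i = 10^(G_i,dB/10)
  Stage 1: F_1 = 10^(1.63/10) = 1.455, G_1 = 10^(−1.63/10) = 0.6871
  Stage 2: F_2 = 10^(2.09/10) = 1.618, G_2 = 10^(12.5/10) = 17.78
  Stage 3: F_3 = 10^(2.03/10) = 1.596, G_3 = 10^(21.9/10) = 154.9
Friis cascade:
  F = 1.455 + (1.618 − 1)/0.6871 + (1.596 − 1)/12.22 = 2.404
NF = 10 log₁₀(2.404) = 3.81 dB

3.81 dB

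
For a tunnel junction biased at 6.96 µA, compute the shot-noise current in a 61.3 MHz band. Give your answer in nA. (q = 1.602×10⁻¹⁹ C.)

I_n = √(2qI·B)
2qI·B = 2 × 1.602×10⁻¹⁹ × 6.96×10⁻⁶ × 6.13×10⁷ = 1.37×10⁻¹⁶ A²
I_n = √(1.37×10⁻¹⁶) = 1.17×10⁻⁸ A = 11.7 nA

11.7 nA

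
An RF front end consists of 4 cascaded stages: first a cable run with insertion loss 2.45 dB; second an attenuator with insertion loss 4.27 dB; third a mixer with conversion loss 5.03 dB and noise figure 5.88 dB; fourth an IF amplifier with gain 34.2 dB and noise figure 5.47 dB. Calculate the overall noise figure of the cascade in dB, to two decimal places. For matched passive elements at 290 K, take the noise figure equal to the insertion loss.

17.48 dB

Convert to linear (a loss of L dB is a gain of −L dB): F_i = 10^(NF_i/10), G_i = 10^(G_i,dB/10)
  Stage 1: F_1 = 10^(2.45/10) = 1.758, G_1 = 10^(−2.45/10) = 0.5689
  Stage 2: F_2 = 10^(4.27/10) = 2.673, G_2 = 10^(−4.27/10) = 0.3741
  Stage 3: F_3 = 10^(5.88/10) = 3.873, G_3 = 10^(−5.03/10) = 0.3141
  Stage 4: F_4 = 10^(5.47/10) = 3.524, G_4 = 10^(34.2/10) = 2630
Friis cascade:
  F = 1.758 + (2.673 − 1)/0.5689 + (3.873 − 1)/0.2128 + (3.524 − 1)/0.06683 = 55.96
NF = 10 log₁₀(55.96) = 17.48 dB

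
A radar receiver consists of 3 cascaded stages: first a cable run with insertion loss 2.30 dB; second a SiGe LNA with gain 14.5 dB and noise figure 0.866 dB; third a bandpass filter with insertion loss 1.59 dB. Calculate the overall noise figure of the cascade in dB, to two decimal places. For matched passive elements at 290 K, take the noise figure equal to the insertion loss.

3.22 dB

Convert to linear (a loss of L dB is a gain of −L dB): F_i = 10^(NF_i/10), G_i = 10^(G_i,dB/10)
  Stage 1: F_1 = 10^(2.30/10) = 1.698, G_1 = 10^(−2.30/10) = 0.5888
  Stage 2: F_2 = 10^(0.866/10) = 1.221, G_2 = 10^(14.5/10) = 28.18
  Stage 3: F_3 = 10^(1.59/10) = 1.442, G_3 = 10^(−1.59/10) = 0.6934
Friis cascade:
  F = 1.698 + (1.221 − 1)/0.5888 + (1.442 − 1)/16.60 = 2.100
NF = 10 log₁₀(2.100) = 3.22 dB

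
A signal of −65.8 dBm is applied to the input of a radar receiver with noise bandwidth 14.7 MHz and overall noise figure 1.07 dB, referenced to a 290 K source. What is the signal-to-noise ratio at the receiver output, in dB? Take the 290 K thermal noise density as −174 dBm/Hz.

Noise floor: N = −174 + 10 log₁₀(B) + NF
10 log₁₀(1.47×10⁷) = 71.67 dB
N = −174 + 71.67 + 1.07 = −101.26 dBm
SNR = P_sig − N = −65.8 − (−101.26) = 35.46 dB → 35.5 dB

35.5 dB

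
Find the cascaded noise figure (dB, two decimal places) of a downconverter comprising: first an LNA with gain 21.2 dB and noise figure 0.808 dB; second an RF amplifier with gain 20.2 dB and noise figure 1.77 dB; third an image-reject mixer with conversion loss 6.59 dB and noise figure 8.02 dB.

0.82 dB

Convert to linear (a loss of L dB is a gain of −L dB): F_i = 10^(NF_i/10), G_i = 10^(G_i,dB/10)
  Stage 1: F_1 = 10^(0.808/10) = 1.204, G_1 = 10^(21.2/10) = 131.8
  Stage 2: F_2 = 10^(1.77/10) = 1.503, G_2 = 10^(20.2/10) = 104.7
  Stage 3: F_3 = 10^(8.02/10) = 6.339, G_3 = 10^(−6.59/10) = 0.2193
Friis cascade:
  F = 1.204 + (1.503 − 1)/131.8 + (6.339 − 1)/1.380×10⁴ = 1.209
NF = 10 log₁₀(1.209) = 0.82 dB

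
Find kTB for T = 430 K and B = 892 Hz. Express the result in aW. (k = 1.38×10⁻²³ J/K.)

P_n = kTB = 1.38×10⁻²³ × 430 × 8.92×10² = 5.29×10⁻¹⁸ W = 5.29 aW

5.29 aW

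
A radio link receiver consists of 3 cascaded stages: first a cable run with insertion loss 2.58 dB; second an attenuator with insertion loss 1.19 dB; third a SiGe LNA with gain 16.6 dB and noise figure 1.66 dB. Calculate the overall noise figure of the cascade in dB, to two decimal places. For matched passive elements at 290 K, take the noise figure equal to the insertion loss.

Convert to linear (a loss of L dB is a gain of −L dB): F_i = 10^(NF_i/10), G_i = 10^(G_i,dB/10)
  Stage 1: F_1 = 10^(2.58/10) = 1.811, G_1 = 10^(−2.58/10) = 0.5521
  Stage 2: F_2 = 10^(1.19/10) = 1.315, G_2 = 10^(−1.19/10) = 0.7603
  Stage 3: F_3 = 10^(1.66/10) = 1.466, G_3 = 10^(16.6/10) = 45.71
Friis cascade:
  F = 1.811 + (1.315 − 1)/0.5521 + (1.466 − 1)/0.4198 = 3.491
NF = 10 log₁₀(3.491) = 5.43 dB

5.43 dB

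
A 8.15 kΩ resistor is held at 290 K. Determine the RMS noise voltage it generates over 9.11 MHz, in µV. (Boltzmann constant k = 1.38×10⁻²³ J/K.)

34.5 µV

V_n = √(4kTRB)
4kTRB = 4 × 1.38×10⁻²³ × 290 × 8.15×10³ × 9.11×10⁶ = 1.19×10⁻⁹ V²
V_n = √(1.19×10⁻⁹) = 3.45×10⁻⁵ V = 34.5 µV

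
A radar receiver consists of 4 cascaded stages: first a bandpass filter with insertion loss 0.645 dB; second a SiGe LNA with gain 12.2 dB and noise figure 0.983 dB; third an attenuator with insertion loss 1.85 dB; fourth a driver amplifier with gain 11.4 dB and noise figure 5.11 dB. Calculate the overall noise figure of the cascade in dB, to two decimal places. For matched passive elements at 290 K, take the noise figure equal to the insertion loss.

2.39 dB

Convert to linear (a loss of L dB is a gain of −L dB): F_i = 10^(NF_i/10), G_i = 10^(G_i,dB/10)
  Stage 1: F_1 = 10^(0.645/10) = 1.160, G_1 = 10^(−0.645/10) = 0.8620
  Stage 2: F_2 = 10^(0.983/10) = 1.254, G_2 = 10^(12.2/10) = 16.60
  Stage 3: F_3 = 10^(1.85/10) = 1.531, G_3 = 10^(−1.85/10) = 0.6531
  Stage 4: F_4 = 10^(5.11/10) = 3.243, G_4 = 10^(11.4/10) = 13.80
Friis cascade:
  F = 1.160 + (1.254 − 1)/0.8620 + (1.531 − 1)/14.31 + (3.243 − 1)/9.343 = 1.732
NF = 10 log₁₀(1.732) = 2.39 dB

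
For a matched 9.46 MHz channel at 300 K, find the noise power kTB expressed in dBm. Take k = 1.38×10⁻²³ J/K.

P_n = kTB = 1.38×10⁻²³ × 300 × 9.46×10⁶ = 3.92×10⁻¹⁴ W
In dBm: 10 log₁₀(3.92×10⁻¹⁴ / 10⁻³) = −104.1 dBm

−104.1 dBm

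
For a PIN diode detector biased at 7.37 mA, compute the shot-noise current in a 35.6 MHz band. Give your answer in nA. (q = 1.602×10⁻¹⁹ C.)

290 nA

I_n = √(2qI·B)
2qI·B = 2 × 1.602×10⁻¹⁹ × 7.37×10⁻³ × 3.56×10⁷ = 8.41×10⁻¹⁴ A²
I_n = √(8.41×10⁻¹⁴) = 2.90×10⁻⁷ A = 290 nA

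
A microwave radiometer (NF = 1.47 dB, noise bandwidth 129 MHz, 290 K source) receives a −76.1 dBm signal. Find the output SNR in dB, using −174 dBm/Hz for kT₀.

15.3 dB

Noise floor: N = −174 + 10 log₁₀(B) + NF
10 log₁₀(1.29×10⁸) = 81.11 dB
N = −174 + 81.11 + 1.47 = −91.42 dBm
SNR = P_sig − N = −76.1 − (−91.42) = 15.32 dB → 15.3 dB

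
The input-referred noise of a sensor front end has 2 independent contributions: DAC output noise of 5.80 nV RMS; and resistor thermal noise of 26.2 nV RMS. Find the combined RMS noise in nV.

26.8 nV

Uncorrelated sources add in power (mean-square): V_tot = √(ΣV_i²)
V_tot = √[(5.80×10⁻⁹)² + (2.62×10⁻⁸)²] = 2.68×10⁻⁸ V = 26.8 nV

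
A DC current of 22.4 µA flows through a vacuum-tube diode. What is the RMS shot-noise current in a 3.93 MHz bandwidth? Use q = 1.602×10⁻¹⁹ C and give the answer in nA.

5.31 nA

I_n = √(2qI·B)
2qI·B = 2 × 1.602×10⁻¹⁹ × 2.24×10⁻⁵ × 3.93×10⁶ = 2.82×10⁻¹⁷ A²
I_n = √(2.82×10⁻¹⁷) = 5.31×10⁻⁹ A = 5.31 nA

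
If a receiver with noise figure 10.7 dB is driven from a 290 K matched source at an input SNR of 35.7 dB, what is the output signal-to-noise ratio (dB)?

By definition F = SNR_in/SNR_out, so in dB: SNR_out = SNR_in − NF
SNR_out = 35.7 − 10.7 = 25.0 dB

25.0 dB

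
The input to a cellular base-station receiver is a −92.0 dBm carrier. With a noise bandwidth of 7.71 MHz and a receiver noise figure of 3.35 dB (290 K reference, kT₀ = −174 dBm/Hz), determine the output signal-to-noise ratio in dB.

Noise floor: N = −174 + 10 log₁₀(B) + NF
10 log₁₀(7.71×10⁶) = 68.87 dB
N = −174 + 68.87 + 3.35 = −101.78 dBm
SNR = P_sig − N = −92.0 − (−101.78) = 9.78 dB → 9.8 dB

9.8 dB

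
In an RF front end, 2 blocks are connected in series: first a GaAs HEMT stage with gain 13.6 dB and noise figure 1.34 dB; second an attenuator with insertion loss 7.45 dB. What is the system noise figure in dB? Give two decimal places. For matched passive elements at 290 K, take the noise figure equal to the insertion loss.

1.93 dB

Convert to linear (a loss of L dB is a gain of −L dB): F_i = 10^(NF_i/10), G_i = 10^(G_i,dB/10)
  Stage 1: F_1 = 10^(1.34/10) = 1.361, G_1 = 10^(13.6/10) = 22.91
  Stage 2: F_2 = 10^(7.45/10) = 5.559, G_2 = 10^(−7.45/10) = 0.1799
Friis cascade:
  F = 1.361 + (5.559 − 1)/22.91 = 1.560
NF = 10 log₁₀(1.560) = 1.93 dB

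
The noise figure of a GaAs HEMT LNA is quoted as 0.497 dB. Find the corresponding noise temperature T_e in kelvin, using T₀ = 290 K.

35.2 K

F = 10^(0.497/10) = 1.12124
T_e = (F − 1)·T₀ = (1.12124 − 1) × 290 = 35.2 K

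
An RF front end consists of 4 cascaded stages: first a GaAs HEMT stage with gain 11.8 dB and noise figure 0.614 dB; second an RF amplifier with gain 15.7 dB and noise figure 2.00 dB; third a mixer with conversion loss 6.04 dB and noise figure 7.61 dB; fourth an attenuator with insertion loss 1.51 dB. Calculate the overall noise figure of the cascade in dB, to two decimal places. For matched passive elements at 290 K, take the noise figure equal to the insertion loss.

0.80 dB

Convert to linear (a loss of L dB is a gain of −L dB): F_i = 10^(NF_i/10), G_i = 10^(G_i,dB/10)
  Stage 1: F_1 = 10^(0.614/10) = 1.152, G_1 = 10^(11.8/10) = 15.14
  Stage 2: F_2 = 10^(2.00/10) = 1.585, G_2 = 10^(15.7/10) = 37.15
  Stage 3: F_3 = 10^(7.61/10) = 5.768, G_3 = 10^(−6.04/10) = 0.2489
  Stage 4: F_4 = 10^(1.51/10) = 1.416, G_4 = 10^(−1.51/10) = 0.7063
Friis cascade:
  F = 1.152 + (1.585 − 1)/15.14 + (5.768 − 1)/562.3 + (1.416 − 1)/140.0 = 1.202
NF = 10 log₁₀(1.202) = 0.80 dB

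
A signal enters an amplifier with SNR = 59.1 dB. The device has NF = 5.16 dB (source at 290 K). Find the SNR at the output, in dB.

53.94 dB

By definition F = SNR_in/SNR_out, so in dB: SNR_out = SNR_in − NF
SNR_out = 59.1 − 5.16 = 53.94 dB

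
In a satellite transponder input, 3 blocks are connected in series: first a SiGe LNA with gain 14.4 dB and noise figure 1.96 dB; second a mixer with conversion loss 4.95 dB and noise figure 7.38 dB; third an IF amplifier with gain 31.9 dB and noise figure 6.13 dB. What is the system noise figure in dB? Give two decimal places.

3.19 dB

Convert to linear (a loss of L dB is a gain of −L dB): F_i = 10^(NF_i/10), G_i = 10^(G_i,dB/10)
  Stage 1: F_1 = 10^(1.96/10) = 1.570, G_1 = 10^(14.4/10) = 27.54
  Stage 2: F_2 = 10^(7.38/10) = 5.470, G_2 = 10^(−4.95/10) = 0.3199
  Stage 3: F_3 = 10^(6.13/10) = 4.102, G_3 = 10^(31.9/10) = 1549
Friis cascade:
  F = 1.570 + (5.470 − 1)/27.54 + (4.102 − 1)/8.810 = 2.085
NF = 10 log₁₀(2.085) = 3.19 dB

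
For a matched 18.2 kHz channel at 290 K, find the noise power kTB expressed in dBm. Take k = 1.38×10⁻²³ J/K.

P_n = kTB = 1.38×10⁻²³ × 290 × 1.82×10⁴ = 7.28×10⁻¹⁷ W
In dBm: 10 log₁₀(7.28×10⁻¹⁷ / 10⁻³) = −131.4 dBm

−131.4 dBm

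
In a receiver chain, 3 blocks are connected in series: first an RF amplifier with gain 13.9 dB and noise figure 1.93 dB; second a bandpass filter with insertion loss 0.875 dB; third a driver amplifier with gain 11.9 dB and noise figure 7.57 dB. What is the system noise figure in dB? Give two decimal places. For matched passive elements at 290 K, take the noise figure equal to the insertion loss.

Convert to linear (a loss of L dB is a gain of −L dB): F_i = 10^(NF_i/10), G_i = 10^(G_i,dB/10)
  Stage 1: F_1 = 10^(1.93/10) = 1.560, G_1 = 10^(13.9/10) = 24.55
  Stage 2: F_2 = 10^(0.875/10) = 1.223, G_2 = 10^(−0.875/10) = 0.8175
  Stage 3: F_3 = 10^(7.57/10) = 5.715, G_3 = 10^(11.9/10) = 15.49
Friis cascade:
  F = 1.560 + (1.223 − 1)/24.55 + (5.715 − 1)/20.07 = 1.804
NF = 10 log₁₀(1.804) = 2.56 dB

2.56 dB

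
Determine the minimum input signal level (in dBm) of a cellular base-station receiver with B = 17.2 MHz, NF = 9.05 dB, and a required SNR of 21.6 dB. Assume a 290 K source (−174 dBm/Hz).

−71.0 dBm

Sensitivity = −174 + 10 log₁₀(B) + NF + SNR_min
= −174 + 72.36 + 9.05 + 21.6
= −70.99 dBm → −71.0 dBm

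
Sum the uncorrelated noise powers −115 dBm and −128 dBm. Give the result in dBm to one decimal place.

Convert to linear, add, convert back:
P₁ = 3.16×10⁻¹⁵ W, P₂ = 1.58×10⁻¹⁶ W
P_tot = 3.32×10⁻¹⁵ W → 10 log₁₀(P_tot / 10⁻³) = −114.8 dBm

−114.8 dBm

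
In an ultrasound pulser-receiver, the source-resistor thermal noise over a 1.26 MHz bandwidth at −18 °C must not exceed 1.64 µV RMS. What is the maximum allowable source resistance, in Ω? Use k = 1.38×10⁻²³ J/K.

T = −18 °C + 273.15 = 255.15 K
Johnson–Nyquist: V_n = √(4kTRB) ⇒ R = V_n² / (4kTB)
4kTB = 4 × 1.38×10⁻²³ × 255.15 × 1.26×10⁶ = 1.77×10⁻¹⁴
R = (1.64×10⁻⁶)² / 1.77×10⁻¹⁴ = 1.52×10² Ω = 152 Ω

152 Ω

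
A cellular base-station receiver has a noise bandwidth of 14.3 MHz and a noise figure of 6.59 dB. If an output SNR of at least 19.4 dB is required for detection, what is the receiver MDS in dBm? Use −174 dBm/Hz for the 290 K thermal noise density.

Sensitivity = −174 + 10 log₁₀(B) + NF + SNR_min
= −174 + 71.55 + 6.59 + 19.4
= −76.46 dBm → −76.5 dBm

−76.5 dBm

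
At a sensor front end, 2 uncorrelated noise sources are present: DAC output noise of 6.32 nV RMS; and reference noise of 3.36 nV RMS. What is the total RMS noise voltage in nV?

Uncorrelated sources add in power (mean-square): V_tot = √(ΣV_i²)
V_tot = √[(6.32×10⁻⁹)² + (3.36×10⁻⁹)²] = 7.16×10⁻⁹ V = 7.16 nV

7.16 nV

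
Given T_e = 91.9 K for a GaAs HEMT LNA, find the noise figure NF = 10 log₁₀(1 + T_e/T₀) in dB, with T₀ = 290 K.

F = 1 + T_e/T₀ = 1 + 91.9/290 = 1.3169
NF = 10 log₁₀(1.3169) = 1.20 dB

1.20 dB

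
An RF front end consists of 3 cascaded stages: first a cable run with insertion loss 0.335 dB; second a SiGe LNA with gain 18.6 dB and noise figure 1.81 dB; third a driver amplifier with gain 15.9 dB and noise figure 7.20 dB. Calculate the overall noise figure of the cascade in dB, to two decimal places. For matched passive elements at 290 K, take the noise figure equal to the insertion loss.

2.31 dB

Convert to linear (a loss of L dB is a gain of −L dB): F_i = 10^(NF_i/10), G_i = 10^(G_i,dB/10)
  Stage 1: F_1 = 10^(0.335/10) = 1.080, G_1 = 10^(−0.335/10) = 0.9258
  Stage 2: F_2 = 10^(1.81/10) = 1.517, G_2 = 10^(18.6/10) = 72.44
  Stage 3: F_3 = 10^(7.20/10) = 5.248, G_3 = 10^(15.9/10) = 38.90
Friis cascade:
  F = 1.080 + (1.517 − 1)/0.9258 + (5.248 − 1)/67.07 = 1.702
NF = 10 log₁₀(1.702) = 2.31 dB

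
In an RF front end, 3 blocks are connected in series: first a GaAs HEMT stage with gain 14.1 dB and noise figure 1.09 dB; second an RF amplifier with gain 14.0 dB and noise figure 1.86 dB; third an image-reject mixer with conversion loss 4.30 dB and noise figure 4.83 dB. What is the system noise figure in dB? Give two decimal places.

1.17 dB

Convert to linear (a loss of L dB is a gain of −L dB): F_i = 10^(NF_i/10), G_i = 10^(G_i,dB/10)
  Stage 1: F_1 = 10^(1.09/10) = 1.285, G_1 = 10^(14.1/10) = 25.70
  Stage 2: F_2 = 10^(1.86/10) = 1.535, G_2 = 10^(14.0/10) = 25.12
  Stage 3: F_3 = 10^(4.83/10) = 3.041, G_3 = 10^(−4.30/10) = 0.3715
Friis cascade:
  F = 1.285 + (1.535 − 1)/25.70 + (3.041 − 1)/645.7 = 1.309
NF = 10 log₁₀(1.309) = 1.17 dB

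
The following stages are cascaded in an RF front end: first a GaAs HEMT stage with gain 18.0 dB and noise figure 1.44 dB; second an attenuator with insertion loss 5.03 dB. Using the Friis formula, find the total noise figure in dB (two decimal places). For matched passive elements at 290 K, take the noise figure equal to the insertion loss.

1.55 dB

Convert to linear (a loss of L dB is a gain of −L dB): F_i = 10^(NF_i/10), G_i = 10^(G_i,dB/10)
  Stage 1: F_1 = 10^(1.44/10) = 1.393, G_1 = 10^(18.0/10) = 63.10
  Stage 2: F_2 = 10^(5.03/10) = 3.184, G_2 = 10^(−5.03/10) = 0.3141
Friis cascade:
  F = 1.393 + (3.184 − 1)/63.10 = 1.428
NF = 10 log₁₀(1.428) = 1.55 dB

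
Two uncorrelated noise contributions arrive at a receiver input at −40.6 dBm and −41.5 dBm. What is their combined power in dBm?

−38.0 dBm

Convert to linear, add, convert back:
P₁ = 8.71×10⁻⁸ W, P₂ = 7.08×10⁻⁸ W
P_tot = 1.58×10⁻⁷ W → 10 log₁₀(P_tot / 10⁻³) = −38.0 dBm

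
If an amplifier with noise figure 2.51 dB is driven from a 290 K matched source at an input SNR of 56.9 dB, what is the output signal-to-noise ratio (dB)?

54.39 dB

By definition F = SNR_in/SNR_out, so in dB: SNR_out = SNR_in − NF
SNR_out = 56.9 − 2.51 = 54.39 dB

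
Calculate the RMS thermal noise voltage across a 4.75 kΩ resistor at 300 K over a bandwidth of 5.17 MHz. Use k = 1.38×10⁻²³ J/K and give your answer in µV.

V_n = √(4kTRB)
4kTRB = 4 × 1.38×10⁻²³ × 300 × 4.75×10³ × 5.17×10⁶ = 4.07×10⁻¹⁰ V²
V_n = √(4.07×10⁻¹⁰) = 2.02×10⁻⁵ V = 20.2 µV

20.2 µV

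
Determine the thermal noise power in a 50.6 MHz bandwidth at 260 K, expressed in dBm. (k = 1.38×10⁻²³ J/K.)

P_n = kTB = 1.38×10⁻²³ × 260 × 5.06×10⁷ = 1.82×10⁻¹³ W
In dBm: 10 log₁₀(1.82×10⁻¹³ / 10⁻³) = −97.4 dBm

−97.4 dBm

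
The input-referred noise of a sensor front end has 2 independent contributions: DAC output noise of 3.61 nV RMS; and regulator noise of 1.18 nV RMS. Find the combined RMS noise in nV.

3.80 nV

Uncorrelated sources add in power (mean-square): V_tot = √(ΣV_i²)
V_tot = √[(3.61×10⁻⁹)² + (1.18×10⁻⁹)²] = 3.80×10⁻⁹ V = 3.80 nV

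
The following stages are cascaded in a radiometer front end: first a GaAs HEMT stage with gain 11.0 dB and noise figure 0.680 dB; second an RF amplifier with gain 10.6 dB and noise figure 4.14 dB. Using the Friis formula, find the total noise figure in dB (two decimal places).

Convert to linear (a loss of L dB is a gain of −L dB): F_i = 10^(NF_i/10), G_i = 10^(G_i,dB/10)
  Stage 1: F_1 = 10^(0.680/10) = 1.169, G_1 = 10^(11.0/10) = 12.59
  Stage 2: F_2 = 10^(4.14/10) = 2.594, G_2 = 10^(10.6/10) = 11.48
Friis cascade:
  F = 1.169 + (2.594 − 1)/12.59 = 1.296
NF = 10 log₁₀(1.296) = 1.13 dB

1.13 dB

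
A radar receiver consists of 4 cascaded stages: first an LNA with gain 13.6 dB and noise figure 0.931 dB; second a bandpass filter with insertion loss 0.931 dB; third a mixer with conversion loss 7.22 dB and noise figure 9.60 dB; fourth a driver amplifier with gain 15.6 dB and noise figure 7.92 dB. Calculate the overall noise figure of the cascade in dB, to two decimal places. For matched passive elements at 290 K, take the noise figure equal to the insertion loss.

5.01 dB

Convert to linear (a loss of L dB is a gain of −L dB): F_i = 10^(NF_i/10), G_i = 10^(G_i,dB/10)
  Stage 1: F_1 = 10^(0.931/10) = 1.239, G_1 = 10^(13.6/10) = 22.91
  Stage 2: F_2 = 10^(0.931/10) = 1.239, G_2 = 10^(−0.931/10) = 0.8070
  Stage 3: F_3 = 10^(9.60/10) = 9.120, G_3 = 10^(−7.22/10) = 0.1897
  Stage 4: F_4 = 10^(7.92/10) = 6.194, G_4 = 10^(15.6/10) = 36.31
Friis cascade:
  F = 1.239 + (1.239 − 1)/22.91 + (9.120 − 1)/18.49 + (6.194 − 1)/3.507 = 3.170
NF = 10 log₁₀(3.170) = 5.01 dB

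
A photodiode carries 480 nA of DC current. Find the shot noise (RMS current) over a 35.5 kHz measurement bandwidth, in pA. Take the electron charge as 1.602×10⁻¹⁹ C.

I_n = √(2qI·B)
2qI·B = 2 × 1.602×10⁻¹⁹ × 4.80×10⁻⁷ × 3.55×10⁴ = 5.46×10⁻²¹ A²
I_n = √(5.46×10⁻²¹) = 7.39×10⁻¹¹ A = 73.9 pA

73.9 pA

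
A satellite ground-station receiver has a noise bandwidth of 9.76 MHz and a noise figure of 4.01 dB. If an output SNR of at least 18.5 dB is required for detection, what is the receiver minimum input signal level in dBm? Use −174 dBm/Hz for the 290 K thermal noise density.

−81.6 dBm

Sensitivity = −174 + 10 log₁₀(B) + NF + SNR_min
= −174 + 69.89 + 4.01 + 18.5
= −81.60 dBm → −81.6 dBm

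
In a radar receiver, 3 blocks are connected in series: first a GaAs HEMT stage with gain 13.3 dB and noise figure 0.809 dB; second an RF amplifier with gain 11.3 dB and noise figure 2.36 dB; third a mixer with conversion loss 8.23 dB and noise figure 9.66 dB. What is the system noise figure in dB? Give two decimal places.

Convert to linear (a loss of L dB is a gain of −L dB): F_i = 10^(NF_i/10), G_i = 10^(G_i,dB/10)
  Stage 1: F_1 = 10^(0.809/10) = 1.205, G_1 = 10^(13.3/10) = 21.38
  Stage 2: F_2 = 10^(2.36/10) = 1.722, G_2 = 10^(11.3/10) = 13.49
  Stage 3: F_3 = 10^(9.66/10) = 9.247, G_3 = 10^(−8.23/10) = 0.1503
Friis cascade:
  F = 1.205 + (1.722 − 1)/21.38 + (9.247 − 1)/288.4 = 1.267
NF = 10 log₁₀(1.267) = 1.03 dB

1.03 dB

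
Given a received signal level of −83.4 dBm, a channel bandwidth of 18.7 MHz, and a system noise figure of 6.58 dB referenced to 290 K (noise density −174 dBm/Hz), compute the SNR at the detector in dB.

11.3 dB

Noise floor: N = −174 + 10 log₁₀(B) + NF
10 log₁₀(1.87×10⁷) = 72.72 dB
N = −174 + 72.72 + 6.58 = −94.70 dBm
SNR = P_sig − N = −83.4 − (−94.70) = 11.30 dB → 11.3 dB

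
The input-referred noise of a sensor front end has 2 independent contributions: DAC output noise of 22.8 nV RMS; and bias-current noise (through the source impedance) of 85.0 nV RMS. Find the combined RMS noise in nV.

Uncorrelated sources add in power (mean-square): V_tot = √(ΣV_i²)
V_tot = √[(2.28×10⁻⁸)² + (8.50×10⁻⁸)²] = 8.80×10⁻⁸ V = 88.0 nV

88.0 nV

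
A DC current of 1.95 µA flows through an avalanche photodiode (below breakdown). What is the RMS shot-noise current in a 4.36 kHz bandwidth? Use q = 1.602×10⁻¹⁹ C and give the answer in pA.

I_n = √(2qI·B)
2qI·B = 2 × 1.602×10⁻¹⁹ × 1.95×10⁻⁶ × 4.36×10³ = 2.72×10⁻²¹ A²
I_n = √(2.72×10⁻²¹) = 5.22×10⁻¹¹ A = 52.2 pA

52.2 pA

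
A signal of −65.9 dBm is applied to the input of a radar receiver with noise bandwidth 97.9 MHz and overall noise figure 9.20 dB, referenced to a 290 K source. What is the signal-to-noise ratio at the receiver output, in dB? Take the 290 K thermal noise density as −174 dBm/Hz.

19.0 dB

Noise floor: N = −174 + 10 log₁₀(B) + NF
10 log₁₀(9.79×10⁷) = 79.91 dB
N = −174 + 79.91 + 9.20 = −84.89 dBm
SNR = P_sig − N = −65.9 − (−84.89) = 18.99 dB → 19.0 dB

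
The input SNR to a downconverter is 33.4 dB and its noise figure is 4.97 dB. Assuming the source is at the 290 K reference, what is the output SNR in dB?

28.43 dB

By definition F = SNR_in/SNR_out, so in dB: SNR_out = SNR_in − NF
SNR_out = 33.4 − 4.97 = 28.43 dB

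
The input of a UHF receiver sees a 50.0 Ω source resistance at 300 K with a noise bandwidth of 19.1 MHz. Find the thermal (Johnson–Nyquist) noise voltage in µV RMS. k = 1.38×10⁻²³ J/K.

3.98 µV

V_n = √(4kTRB)
4kTRB = 4 × 1.38×10⁻²³ × 300 × 5.00×10¹ × 1.91×10⁷ = 1.58×10⁻¹¹ V²
V_n = √(1.58×10⁻¹¹) = 3.98×10⁻⁶ V = 3.98 µV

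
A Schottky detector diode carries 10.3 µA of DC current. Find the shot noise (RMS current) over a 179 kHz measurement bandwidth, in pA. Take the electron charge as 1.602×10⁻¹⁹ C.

I_n = √(2qI·B)
2qI·B = 2 × 1.602×10⁻¹⁹ × 1.03×10⁻⁵ × 1.79×10⁵ = 5.91×10⁻¹⁹ A²
I_n = √(5.91×10⁻¹⁹) = 7.69×10⁻¹⁰ A = 769 pA

769 pA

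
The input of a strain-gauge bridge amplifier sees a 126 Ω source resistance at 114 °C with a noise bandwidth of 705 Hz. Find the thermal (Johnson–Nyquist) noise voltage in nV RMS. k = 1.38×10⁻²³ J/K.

43.6 nV

T = 114 °C + 273.15 = 387.15 K
V_n = √(4kTRB)
4kTRB = 4 × 1.38×10⁻²³ × 387.15 × 1.26×10² × 7.05×10² = 1.90×10⁻¹⁵ V²
V_n = √(1.90×10⁻¹⁵) = 4.36×10⁻⁸ V = 43.6 nV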